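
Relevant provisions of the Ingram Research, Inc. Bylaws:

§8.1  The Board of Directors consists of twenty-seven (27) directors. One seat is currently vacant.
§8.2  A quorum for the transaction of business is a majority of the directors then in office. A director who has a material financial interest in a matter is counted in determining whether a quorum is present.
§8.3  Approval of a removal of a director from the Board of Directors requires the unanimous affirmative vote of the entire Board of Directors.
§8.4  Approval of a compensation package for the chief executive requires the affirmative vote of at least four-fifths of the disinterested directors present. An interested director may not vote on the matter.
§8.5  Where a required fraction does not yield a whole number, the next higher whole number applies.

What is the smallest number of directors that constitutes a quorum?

A majority of 26 is 14.

14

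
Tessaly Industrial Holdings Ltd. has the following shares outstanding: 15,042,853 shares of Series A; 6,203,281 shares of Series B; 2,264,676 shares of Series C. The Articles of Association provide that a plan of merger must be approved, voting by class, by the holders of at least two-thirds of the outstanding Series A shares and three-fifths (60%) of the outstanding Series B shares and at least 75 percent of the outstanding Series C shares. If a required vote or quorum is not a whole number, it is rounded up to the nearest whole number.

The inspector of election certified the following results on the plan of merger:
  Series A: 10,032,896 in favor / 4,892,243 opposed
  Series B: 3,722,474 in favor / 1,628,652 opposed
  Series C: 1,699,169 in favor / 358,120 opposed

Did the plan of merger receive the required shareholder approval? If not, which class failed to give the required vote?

Approved — every class gave the required vote.

Series A: 2/3 of 15042853 = 10028568.67, rounded up to 10028569; 10,028,569 required, 10,032,896 in favor — approved.
Series B: 3/5 of 6203281 = 3721968.60, rounded up to 3721969; 3,721,969 required, 3,722,474 in favor — approved.
Series C: 3/4 of 2264676 = 1698507; 1,698,507 required, 1,699,169 in favor — approved.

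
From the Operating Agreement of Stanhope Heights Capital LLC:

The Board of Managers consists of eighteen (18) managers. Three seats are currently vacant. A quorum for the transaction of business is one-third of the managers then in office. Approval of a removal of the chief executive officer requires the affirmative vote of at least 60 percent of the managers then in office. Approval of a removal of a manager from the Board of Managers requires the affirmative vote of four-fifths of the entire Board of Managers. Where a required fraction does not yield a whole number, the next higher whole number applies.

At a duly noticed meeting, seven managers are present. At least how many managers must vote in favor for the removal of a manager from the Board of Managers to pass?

15

The removal of a manager from the Board of Managers requires four-fifths of the entire Board of Managers (18).
4/5 of 18 = 14.40, rounded up to 15.
(Only 7 can vote, so the removal of a manager from the Board of Managers cannot pass at this meeting, but the required vote is still 15.)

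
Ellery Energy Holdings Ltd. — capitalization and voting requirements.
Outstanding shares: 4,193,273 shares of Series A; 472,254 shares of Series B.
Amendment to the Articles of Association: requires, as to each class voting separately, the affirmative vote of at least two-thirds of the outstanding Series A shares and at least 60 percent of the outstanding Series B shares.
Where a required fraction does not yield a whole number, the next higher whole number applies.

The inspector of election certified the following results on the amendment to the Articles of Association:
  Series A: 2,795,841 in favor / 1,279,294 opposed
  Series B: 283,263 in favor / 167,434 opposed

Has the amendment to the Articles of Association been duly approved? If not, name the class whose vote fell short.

Series A: 2/3 of 4193273 = 2795515.33, rounded up to 2795516; 2,795,516 required, 2,795,841 in favor — approved.
Series B: 3/5 of 472254 = 283352.40, rounded up to 283353; 283,353 required, 283,263 in favor — not approved.

Not approved — the Series B shares did not give the required vote.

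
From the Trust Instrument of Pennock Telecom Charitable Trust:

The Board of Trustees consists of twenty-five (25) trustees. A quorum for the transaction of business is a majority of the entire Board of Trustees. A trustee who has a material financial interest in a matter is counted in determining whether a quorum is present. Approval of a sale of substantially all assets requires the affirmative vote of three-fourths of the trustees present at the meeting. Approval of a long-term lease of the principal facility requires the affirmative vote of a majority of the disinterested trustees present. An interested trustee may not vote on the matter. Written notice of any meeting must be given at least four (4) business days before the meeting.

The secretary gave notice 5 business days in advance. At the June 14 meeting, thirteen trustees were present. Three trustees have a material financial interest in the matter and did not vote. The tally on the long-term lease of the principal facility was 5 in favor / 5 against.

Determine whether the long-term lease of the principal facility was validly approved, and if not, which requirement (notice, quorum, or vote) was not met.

Invalid — vote requirement not satisfied.

Notice: 5 business days given; 4 required (5 ≥ 4). Satisfied.
Quorum: 13 present (interested trustees count toward quorum); quorum is 13. Satisfied.
Vote: the long-term lease of the principal facility requires a majority of the disinterested trustees present (13 − 3 = 10). A majority of 10 is 6, so 6 affirmative votes are needed; 5 voted in favor. Not satisfied.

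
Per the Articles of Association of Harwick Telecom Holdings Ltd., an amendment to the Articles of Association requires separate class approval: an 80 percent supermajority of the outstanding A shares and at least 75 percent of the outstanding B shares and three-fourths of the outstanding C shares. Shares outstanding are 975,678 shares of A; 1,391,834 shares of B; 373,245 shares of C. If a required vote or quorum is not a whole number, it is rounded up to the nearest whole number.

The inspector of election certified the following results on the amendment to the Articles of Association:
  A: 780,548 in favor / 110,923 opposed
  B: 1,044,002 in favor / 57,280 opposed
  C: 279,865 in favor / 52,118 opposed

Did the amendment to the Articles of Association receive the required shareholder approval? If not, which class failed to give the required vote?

Not approved — the C shares did not give the required vote.

A: 4/5 of 975678 = 780542.40, rounded up to 780543; 780,543 required, 780,548 in favor — approved.
B: 3/4 of 1391834 = 1043875.50, rounded up to 1043876; 1,043,876 required, 1,044,002 in favor — approved.
C: 3/4 of 373245 = 279933.75, rounded up to 279934; 279,934 required, 279,865 in favor — not approved.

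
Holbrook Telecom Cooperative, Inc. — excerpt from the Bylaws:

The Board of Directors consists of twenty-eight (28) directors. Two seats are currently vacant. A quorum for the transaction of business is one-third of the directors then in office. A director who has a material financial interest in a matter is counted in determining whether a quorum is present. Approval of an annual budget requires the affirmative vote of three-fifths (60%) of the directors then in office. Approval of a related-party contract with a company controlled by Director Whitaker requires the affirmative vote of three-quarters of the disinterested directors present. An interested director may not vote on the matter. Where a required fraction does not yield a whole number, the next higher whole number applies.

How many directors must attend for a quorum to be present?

1/3 of 26 = 8.67, rounded up to 9.

9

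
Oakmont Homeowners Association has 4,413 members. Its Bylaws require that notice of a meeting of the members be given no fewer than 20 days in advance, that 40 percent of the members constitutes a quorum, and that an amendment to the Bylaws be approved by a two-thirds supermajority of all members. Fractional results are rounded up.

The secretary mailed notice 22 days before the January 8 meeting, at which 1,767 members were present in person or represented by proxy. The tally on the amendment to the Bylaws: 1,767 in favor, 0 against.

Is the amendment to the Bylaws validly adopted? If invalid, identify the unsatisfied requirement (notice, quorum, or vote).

Notice: 22 days given; 20 required. Satisfied.
Quorum: 40% of 4,413 = 1,765.20, rounded up to 1,766; 1,767 present. Satisfied.
Vote: requires two-thirds of all members (4,413); 2/3 of 4413 = 2942, so 2,942 needed; 1,767 in favor. Not satisfied.

Invalid — vote requirement not satisfied.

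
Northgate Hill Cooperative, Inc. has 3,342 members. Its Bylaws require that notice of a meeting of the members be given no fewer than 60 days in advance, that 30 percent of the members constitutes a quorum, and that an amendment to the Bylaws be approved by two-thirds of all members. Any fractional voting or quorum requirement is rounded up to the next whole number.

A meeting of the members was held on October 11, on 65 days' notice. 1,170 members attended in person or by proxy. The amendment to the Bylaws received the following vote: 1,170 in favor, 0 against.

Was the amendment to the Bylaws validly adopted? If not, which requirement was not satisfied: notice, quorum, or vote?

Notice: 65 days given; 60 required. Satisfied.
Quorum: 30% of 3,342 = 1,002.60, rounded up to 1,003; 1,170 present. Satisfied.
Vote: requires two-thirds of all members (3,342); 2/3 of 3342 = 2228, so 2,228 needed; 1,170 in favor. Not satisfied.

Invalid — vote requirement not satisfied.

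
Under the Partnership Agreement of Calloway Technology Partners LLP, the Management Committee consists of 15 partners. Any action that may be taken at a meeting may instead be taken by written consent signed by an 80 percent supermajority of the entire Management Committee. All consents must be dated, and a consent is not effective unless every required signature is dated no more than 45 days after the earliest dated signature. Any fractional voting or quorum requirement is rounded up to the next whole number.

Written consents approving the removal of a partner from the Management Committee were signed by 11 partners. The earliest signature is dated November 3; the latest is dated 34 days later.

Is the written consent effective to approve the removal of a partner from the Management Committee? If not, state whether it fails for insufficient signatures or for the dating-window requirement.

Signatures required: an 80 percent supermajority of 15 — 4/5 of 15 = 12, so 12 needed; 11 signed. Insufficient.
Dating window: the latest signature is 34 days after the earliest; the limit is 45 days. Within the window.

Not effective — insufficient signatures.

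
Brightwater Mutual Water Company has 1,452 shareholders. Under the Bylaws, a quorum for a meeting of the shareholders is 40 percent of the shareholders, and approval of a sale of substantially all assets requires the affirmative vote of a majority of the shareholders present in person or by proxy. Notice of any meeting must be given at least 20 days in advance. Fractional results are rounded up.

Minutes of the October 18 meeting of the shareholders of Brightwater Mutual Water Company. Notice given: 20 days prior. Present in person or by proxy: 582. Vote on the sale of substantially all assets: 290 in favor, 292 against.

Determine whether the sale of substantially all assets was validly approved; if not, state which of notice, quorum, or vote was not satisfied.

Invalid — vote requirement not satisfied.

Notice: 20 days given; 20 required. Satisfied.
Quorum: 40% of 1,452 = 580.80, rounded up to 581; 582 present. Satisfied.
Vote: requires a majority of those present (582); a majority of 582 is 292, so 292 needed; 290 in favor. Not satisfied.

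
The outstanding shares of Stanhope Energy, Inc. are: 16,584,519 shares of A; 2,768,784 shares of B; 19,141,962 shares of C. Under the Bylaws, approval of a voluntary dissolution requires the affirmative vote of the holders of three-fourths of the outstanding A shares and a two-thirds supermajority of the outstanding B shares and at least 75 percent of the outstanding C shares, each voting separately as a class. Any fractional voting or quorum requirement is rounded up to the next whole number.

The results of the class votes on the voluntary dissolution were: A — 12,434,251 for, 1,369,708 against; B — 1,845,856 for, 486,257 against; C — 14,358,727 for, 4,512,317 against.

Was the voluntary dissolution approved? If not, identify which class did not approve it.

A: 3/4 of 16584519 = 12438389.25, rounded up to 12438390; 12,438,390 required, 12,434,251 in favor — not approved.
B: 2/3 of 2768784 = 1845856; 1,845,856 required, 1,845,856 in favor — approved.
C: 3/4 of 19141962 = 14356471.50, rounded up to 14356472; 14,356,472 required, 14,358,727 in favor — approved.

Not approved — the A shares did not give the required vote.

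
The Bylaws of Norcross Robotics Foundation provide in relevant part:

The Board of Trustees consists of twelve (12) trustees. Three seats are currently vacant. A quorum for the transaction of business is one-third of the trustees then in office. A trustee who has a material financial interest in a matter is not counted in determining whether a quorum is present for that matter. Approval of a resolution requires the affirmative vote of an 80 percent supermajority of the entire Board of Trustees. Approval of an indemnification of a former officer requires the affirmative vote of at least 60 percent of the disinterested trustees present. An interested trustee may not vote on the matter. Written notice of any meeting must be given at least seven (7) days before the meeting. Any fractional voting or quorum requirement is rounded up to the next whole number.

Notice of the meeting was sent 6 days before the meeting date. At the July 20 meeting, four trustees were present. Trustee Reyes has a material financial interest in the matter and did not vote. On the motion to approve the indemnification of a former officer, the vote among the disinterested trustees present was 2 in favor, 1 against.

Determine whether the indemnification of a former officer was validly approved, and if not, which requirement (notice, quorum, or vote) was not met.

Invalid — notice requirement not satisfied.

Notice: 6 days given; 7 required (6 < 7). Not satisfied.
Quorum: 4 present, but the 1 interested trustee does not count, leaving 3. Quorum is 3. Satisfied.
Vote: the indemnification of a former officer requires three-fifths of the disinterested trustees present (4 − 1 = 3). 3/5 of 3 = 1.80, rounded up to 2, so 2 affirmative votes are needed; 2 voted in favor. Satisfied.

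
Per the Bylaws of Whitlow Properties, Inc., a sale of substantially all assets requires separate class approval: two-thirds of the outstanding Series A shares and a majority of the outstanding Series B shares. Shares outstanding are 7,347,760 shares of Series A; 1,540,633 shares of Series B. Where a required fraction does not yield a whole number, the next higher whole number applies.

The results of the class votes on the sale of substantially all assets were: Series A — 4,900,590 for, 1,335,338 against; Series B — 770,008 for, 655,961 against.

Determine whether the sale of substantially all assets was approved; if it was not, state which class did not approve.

Not approved — the Series B shares did not give the required vote.

Series A: 2/3 of 7347760 = 4898506.67, rounded up to 4898507; 4,898,507 required, 4,900,590 in favor — approved.
Series B: a majority of 1540633 is 770317; 770,317 required, 770,008 in favor — not approved.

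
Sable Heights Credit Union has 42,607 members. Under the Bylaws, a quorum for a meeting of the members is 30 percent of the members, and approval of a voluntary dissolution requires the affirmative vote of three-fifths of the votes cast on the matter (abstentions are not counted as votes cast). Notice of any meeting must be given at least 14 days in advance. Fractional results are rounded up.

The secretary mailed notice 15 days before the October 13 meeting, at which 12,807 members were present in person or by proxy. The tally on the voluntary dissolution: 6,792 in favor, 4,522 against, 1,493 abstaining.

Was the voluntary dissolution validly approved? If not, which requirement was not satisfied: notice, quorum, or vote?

Valid — all requirements satisfied.

Notice: 15 days given; 14 required. Satisfied.
Quorum: 30% of 42,607 = 12,782.10, rounded up to 12,783; 12,807 present. Satisfied.
Vote: requires three-fifths of the votes cast (12,807 − 1,493 abstaining = 11,314); 3/5 of 11314 = 6788.40, rounded up to 6789, so 6,789 needed; 6,792 in favor. Satisfied.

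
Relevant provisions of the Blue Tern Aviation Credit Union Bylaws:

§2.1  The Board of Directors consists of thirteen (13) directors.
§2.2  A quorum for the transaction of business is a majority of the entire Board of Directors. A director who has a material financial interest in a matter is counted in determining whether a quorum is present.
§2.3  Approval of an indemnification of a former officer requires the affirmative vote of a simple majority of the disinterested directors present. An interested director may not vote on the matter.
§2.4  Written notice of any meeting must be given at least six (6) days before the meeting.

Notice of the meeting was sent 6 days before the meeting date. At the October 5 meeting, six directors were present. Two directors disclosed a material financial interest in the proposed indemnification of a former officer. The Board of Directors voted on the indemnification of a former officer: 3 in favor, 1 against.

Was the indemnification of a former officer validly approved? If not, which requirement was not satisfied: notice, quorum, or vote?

Notice: 6 days given; 6 required (6 ≥ 6). Satisfied.
Quorum: 6 present (interested directors count toward quorum); quorum is 7. Not satisfied.
Vote: the indemnification of a former officer requires a majority of the disinterested directors present (6 − 2 = 4). A majority of 4 is 3, so 3 affirmative votes are needed; 3 voted in favor. Satisfied. (Moot — without a quorum no business can be validly transacted.)

Invalid — quorum requirement not satisfied.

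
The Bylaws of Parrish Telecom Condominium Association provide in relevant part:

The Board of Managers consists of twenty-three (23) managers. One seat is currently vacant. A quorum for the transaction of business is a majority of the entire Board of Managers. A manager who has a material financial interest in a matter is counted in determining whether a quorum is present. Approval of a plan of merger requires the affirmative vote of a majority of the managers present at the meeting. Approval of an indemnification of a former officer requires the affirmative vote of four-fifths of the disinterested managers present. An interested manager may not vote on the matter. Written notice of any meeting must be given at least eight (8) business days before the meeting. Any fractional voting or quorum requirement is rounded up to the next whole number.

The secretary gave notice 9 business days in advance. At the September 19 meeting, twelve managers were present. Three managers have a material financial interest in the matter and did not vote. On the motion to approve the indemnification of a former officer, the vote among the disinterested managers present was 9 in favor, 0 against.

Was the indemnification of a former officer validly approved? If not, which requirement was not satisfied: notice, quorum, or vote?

Valid — all requirements satisfied.

Notice: 9 business days given; 8 required (9 ≥ 8). Satisfied.
Quorum: 12 present (interested managers count toward quorum); quorum is 12. Satisfied.
Vote: the indemnification of a former officer requires four-fifths of the disinterested managers present (12 − 3 = 9). 4/5 of 9 = 7.20, rounded up to 8, so 8 affirmative votes are needed; 9 voted in favor. Satisfied.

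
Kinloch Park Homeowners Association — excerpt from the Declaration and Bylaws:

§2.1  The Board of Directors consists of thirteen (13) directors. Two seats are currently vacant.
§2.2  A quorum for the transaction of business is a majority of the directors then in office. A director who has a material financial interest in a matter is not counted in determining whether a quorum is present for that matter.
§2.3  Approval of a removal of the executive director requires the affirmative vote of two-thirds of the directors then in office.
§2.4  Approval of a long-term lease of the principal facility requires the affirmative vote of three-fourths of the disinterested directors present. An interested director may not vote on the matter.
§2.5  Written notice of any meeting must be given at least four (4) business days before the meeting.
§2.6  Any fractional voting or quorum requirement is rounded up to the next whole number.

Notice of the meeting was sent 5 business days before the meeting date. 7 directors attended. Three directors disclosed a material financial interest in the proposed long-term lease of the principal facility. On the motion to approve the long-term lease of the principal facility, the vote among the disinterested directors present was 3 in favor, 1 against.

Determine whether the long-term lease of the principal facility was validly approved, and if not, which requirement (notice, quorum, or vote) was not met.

Notice: 5 business days given; 4 required (5 ≥ 4). Satisfied.
Quorum: 7 present, but the 3 interested directors do not count, leaving 4. Quorum is 6. Not satisfied.
Vote: the long-term lease of the principal facility requires three-fourths of the disinterested directors present (7 − 3 = 4). 3/4 of 4 = 3, so 3 affirmative votes are needed; 3 voted in favor. Satisfied. (Moot — without a quorum no business can be validly transacted.)

Invalid — quorum requirement not satisfied.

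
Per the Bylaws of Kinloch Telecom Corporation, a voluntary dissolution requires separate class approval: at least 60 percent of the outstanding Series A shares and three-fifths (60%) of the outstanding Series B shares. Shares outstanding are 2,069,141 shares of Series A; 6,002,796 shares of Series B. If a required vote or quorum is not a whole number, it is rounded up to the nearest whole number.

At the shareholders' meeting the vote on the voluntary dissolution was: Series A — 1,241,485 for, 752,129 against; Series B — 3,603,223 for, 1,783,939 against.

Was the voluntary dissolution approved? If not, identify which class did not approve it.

Approved — every class gave the required vote.

Series A: 3/5 of 2069141 = 1241484.60, rounded up to 1241485; 1,241,485 required, 1,241,485 in favor — approved.
Series B: 3/5 of 6002796 = 3601677.60, rounded up to 3601678; 3,601,678 required, 3,603,223 in favor — approved.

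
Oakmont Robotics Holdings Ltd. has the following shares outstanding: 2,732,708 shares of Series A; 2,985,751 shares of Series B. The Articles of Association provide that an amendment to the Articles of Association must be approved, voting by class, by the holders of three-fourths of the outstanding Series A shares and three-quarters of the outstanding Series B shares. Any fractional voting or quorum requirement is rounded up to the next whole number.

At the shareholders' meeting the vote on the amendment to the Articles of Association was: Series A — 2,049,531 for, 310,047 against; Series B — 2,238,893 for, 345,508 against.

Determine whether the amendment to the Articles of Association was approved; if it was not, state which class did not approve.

Not approved — the Series B shares did not give the required vote.

Series A: 3/4 of 2732708 = 2049531; 2,049,531 required, 2,049,531 in favor — approved.
Series B: 3/4 of 2985751 = 2239313.25, rounded up to 2239314; 2,239,314 required, 2,238,893 in favor — not approved.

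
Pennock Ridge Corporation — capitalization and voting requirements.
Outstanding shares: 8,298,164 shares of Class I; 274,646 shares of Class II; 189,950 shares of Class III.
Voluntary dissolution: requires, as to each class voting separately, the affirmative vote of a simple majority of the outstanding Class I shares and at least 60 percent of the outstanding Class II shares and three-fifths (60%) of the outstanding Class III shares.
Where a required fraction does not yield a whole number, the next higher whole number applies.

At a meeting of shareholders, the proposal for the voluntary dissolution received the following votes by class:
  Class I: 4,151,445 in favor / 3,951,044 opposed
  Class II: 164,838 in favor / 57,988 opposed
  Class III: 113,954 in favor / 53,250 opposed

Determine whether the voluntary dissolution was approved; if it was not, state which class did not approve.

Class I: a majority of 8298164 is 4149083; 4,149,083 required, 4,151,445 in favor — approved.
Class II: 3/5 of 274646 = 164787.60, rounded up to 164788; 164,788 required, 164,838 in favor — approved.
Class III: 3/5 of 189950 = 113970; 113,970 required, 113,954 in favor — not approved.

Not approved — the Class III shares did not give the required vote.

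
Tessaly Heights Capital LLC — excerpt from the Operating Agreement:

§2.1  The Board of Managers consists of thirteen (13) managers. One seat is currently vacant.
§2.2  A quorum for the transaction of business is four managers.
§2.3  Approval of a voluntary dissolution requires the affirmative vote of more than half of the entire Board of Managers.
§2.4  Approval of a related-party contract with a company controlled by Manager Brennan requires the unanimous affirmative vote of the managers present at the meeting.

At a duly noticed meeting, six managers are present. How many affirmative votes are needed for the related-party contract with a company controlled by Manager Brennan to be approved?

6

The related-party contract with a company controlled by Manager Brennan requires the unanimous vote of the managers present (6).
Unanimous means all 6.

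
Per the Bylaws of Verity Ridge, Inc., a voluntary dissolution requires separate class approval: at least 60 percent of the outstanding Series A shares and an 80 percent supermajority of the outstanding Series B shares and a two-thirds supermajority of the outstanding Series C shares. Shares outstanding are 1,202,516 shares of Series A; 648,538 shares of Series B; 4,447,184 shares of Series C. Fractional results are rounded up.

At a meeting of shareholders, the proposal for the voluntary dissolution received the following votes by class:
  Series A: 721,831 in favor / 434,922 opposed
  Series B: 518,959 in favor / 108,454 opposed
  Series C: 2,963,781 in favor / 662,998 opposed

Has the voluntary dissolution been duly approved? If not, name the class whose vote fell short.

Not approved — the Series C shares did not give the required vote.

Series A: 3/5 of 1202516 = 721509.60, rounded up to 721510; 721,510 required, 721,831 in favor — approved.
Series B: 4/5 of 648538 = 518830.40, rounded up to 518831; 518,831 required, 518,959 in favor — approved.
Series C: 2/3 of 4447184 = 2964789.33, rounded up to 2964790; 2,964,790 required, 2,963,781 in favor — not approved.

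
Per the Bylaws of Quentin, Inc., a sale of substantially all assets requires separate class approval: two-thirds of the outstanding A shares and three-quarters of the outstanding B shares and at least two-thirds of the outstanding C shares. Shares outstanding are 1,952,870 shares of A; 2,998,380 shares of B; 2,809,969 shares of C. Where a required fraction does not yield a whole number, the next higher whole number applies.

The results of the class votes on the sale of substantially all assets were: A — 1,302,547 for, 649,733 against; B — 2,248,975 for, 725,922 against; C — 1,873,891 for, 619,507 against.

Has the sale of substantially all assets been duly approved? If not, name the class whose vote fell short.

A: 2/3 of 1952870 = 1301913.33, rounded up to 1301914; 1,301,914 required, 1,302,547 in favor — approved.
B: 3/4 of 2998380 = 2248785; 2,248,785 required, 2,248,975 in favor — approved.
C: 2/3 of 2809969 = 1873312.67, rounded up to 1873313; 1,873,313 required, 1,873,891 in favor — approved.

Approved — every class gave the required vote.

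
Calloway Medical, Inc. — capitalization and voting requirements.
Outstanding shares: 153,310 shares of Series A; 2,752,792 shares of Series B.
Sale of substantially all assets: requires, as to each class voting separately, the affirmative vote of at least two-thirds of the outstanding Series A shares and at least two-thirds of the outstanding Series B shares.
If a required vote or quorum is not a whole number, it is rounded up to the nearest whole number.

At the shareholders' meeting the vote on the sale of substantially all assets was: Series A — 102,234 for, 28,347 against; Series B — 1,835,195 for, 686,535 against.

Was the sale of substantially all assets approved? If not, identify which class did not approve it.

Series A: 2/3 of 153310 = 102206.67, rounded up to 102207; 102,207 required, 102,234 in favor — approved.
Series B: 2/3 of 2752792 = 1835194.67, rounded up to 1835195; 1,835,195 required, 1,835,195 in favor — approved.

Approved — every class gave the required vote.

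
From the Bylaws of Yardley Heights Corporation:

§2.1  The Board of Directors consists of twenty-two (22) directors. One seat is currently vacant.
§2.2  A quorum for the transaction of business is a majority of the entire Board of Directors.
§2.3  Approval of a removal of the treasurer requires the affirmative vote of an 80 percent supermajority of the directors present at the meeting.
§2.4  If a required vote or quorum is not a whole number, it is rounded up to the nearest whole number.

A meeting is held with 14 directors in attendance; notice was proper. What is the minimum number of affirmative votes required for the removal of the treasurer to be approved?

12

The removal of the treasurer requires four-fifths of the directors present (14).
4/5 of 14 = 11.20, rounded up to 12.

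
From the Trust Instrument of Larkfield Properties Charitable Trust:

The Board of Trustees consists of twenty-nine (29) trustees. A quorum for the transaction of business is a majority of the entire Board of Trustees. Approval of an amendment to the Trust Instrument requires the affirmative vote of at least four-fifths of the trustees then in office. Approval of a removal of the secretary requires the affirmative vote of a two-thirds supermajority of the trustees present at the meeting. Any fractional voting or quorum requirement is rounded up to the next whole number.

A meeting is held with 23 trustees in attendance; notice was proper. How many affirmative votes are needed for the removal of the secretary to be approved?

16

The removal of the secretary requires two-thirds of the trustees present (23).
2/3 of 23 = 15.33, rounded up to 16.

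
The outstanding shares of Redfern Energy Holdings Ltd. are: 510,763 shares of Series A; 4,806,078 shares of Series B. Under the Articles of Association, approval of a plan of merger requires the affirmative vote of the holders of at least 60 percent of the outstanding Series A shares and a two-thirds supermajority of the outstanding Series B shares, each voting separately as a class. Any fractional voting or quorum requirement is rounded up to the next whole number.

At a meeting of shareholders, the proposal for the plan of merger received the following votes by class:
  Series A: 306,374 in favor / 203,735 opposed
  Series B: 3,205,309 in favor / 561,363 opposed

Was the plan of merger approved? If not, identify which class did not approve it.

Series A: 3/5 of 510763 = 306457.80, rounded up to 306458; 306,458 required, 306,374 in favor — not approved.
Series B: 2/3 of 4806078 = 3204052; 3,204,052 required, 3,205,309 in favor — approved.

Not approved — the Series A shares did not give the required vote.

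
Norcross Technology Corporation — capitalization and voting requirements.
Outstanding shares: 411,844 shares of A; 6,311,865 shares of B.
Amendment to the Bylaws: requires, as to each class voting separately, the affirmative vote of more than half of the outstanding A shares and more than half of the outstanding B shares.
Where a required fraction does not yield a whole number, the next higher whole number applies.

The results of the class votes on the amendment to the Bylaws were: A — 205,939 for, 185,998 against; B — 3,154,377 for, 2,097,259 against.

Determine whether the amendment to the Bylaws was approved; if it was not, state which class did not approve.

Not approved — the B shares did not give the required vote.

A: a majority of 411844 is 205923; 205,923 required, 205,939 in favor — approved.
B: a majority of 6311865 is 3155933; 3,155,933 required, 3,154,377 in favor — not approved.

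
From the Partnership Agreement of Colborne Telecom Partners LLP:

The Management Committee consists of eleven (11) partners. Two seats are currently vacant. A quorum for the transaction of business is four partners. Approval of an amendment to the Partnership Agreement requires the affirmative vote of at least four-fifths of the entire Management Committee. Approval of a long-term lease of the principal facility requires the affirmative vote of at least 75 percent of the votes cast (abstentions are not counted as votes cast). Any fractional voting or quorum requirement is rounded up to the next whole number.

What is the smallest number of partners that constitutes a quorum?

The quorum is fixed at 4.

4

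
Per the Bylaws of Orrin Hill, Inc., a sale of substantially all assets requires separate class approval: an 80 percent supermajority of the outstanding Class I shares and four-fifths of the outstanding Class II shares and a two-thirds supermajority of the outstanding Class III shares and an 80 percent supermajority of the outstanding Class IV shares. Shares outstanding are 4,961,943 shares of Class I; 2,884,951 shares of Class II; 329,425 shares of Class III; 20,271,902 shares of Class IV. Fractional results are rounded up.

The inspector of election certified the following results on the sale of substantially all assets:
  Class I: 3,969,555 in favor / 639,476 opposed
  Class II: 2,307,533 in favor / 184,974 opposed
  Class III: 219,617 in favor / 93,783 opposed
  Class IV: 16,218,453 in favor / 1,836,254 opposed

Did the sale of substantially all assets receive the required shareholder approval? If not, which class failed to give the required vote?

Class I: 4/5 of 4961943 = 3969554.40, rounded up to 3969555; 3,969,555 required, 3,969,555 in favor — approved.
Class II: 4/5 of 2884951 = 2307960.80, rounded up to 2307961; 2,307,961 required, 2,307,533 in favor — not approved.
Class III: 2/3 of 329425 = 219616.67, rounded up to 219617; 219,617 required, 219,617 in favor — approved.
Class IV: 4/5 of 20271902 = 16217521.60, rounded up to 16217522; 16,217,522 required, 16,218,453 in favor — approved.

Not approved — the Class II shares did not give the required vote.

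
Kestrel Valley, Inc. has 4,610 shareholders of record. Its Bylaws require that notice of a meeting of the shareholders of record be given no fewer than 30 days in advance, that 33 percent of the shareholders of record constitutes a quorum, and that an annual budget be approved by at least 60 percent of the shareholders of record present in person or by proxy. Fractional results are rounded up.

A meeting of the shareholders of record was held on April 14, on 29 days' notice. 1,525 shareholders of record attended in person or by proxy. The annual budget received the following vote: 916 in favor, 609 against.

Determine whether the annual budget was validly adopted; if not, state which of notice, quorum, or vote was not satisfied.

Invalid — notice requirement not satisfied.

Notice: 29 days given; 30 required. Not satisfied.
Quorum: 33% of 4,610 = 1,521.30, rounded up to 1,522; 1,525 present. Satisfied.
Vote: requires three-fifths of those present (1,525); 3/5 of 1525 = 915, so 915 needed; 916 in favor. Satisfied.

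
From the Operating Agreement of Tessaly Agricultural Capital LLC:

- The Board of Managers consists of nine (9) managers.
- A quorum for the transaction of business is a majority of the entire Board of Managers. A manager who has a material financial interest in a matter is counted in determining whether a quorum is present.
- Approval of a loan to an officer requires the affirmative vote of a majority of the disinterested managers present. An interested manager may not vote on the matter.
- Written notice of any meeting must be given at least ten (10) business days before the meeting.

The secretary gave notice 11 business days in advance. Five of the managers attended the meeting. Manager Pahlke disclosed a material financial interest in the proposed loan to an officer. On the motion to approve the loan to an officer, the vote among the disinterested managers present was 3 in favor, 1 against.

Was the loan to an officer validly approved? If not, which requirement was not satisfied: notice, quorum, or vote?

Notice: 11 business days given; 10 required (11 ≥ 10). Satisfied.
Quorum: 5 present (interested managers count toward quorum); quorum is 5. Satisfied.
Vote: the loan to an officer requires a majority of the disinterested managers present (5 − 1 = 4). A majority of 4 is 3, so 3 affirmative votes are needed; 3 voted in favor. Satisfied.

Valid — all requirements satisfied.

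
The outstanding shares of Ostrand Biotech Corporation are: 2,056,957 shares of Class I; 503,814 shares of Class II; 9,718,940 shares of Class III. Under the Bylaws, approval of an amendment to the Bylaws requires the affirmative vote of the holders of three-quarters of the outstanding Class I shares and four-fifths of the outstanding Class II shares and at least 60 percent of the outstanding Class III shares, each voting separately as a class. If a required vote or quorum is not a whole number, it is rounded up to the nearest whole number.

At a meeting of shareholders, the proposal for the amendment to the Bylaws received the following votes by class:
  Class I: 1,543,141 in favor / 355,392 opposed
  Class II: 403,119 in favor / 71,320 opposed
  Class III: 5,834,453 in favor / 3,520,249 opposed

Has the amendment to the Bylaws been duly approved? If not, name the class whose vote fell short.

Class I: 3/4 of 2056957 = 1542717.75, rounded up to 1542718; 1,542,718 required, 1,543,141 in favor — approved.
Class II: 4/5 of 503814 = 403051.20, rounded up to 403052; 403,052 required, 403,119 in favor — approved.
Class III: 3/5 of 9718940 = 5831364; 5,831,364 required, 5,834,453 in favor — approved.

Approved — every class gave the required vote.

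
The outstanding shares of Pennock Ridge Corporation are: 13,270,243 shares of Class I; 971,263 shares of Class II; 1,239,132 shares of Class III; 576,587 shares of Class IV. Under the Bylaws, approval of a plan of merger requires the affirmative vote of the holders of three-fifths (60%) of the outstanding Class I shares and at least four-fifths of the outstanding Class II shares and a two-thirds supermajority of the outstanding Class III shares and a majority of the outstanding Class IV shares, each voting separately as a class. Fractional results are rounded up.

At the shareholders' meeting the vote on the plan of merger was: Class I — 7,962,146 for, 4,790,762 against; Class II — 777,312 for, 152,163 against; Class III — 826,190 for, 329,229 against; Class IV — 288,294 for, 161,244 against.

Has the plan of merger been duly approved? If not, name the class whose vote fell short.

Approved — every class gave the required vote.

Class I: 3/5 of 13270243 = 7962145.80, rounded up to 7962146; 7,962,146 required, 7,962,146 in favor — approved.
Class II: 4/5 of 971263 = 777010.40, rounded up to 777011; 777,011 required, 777,312 in favor — approved.
Class III: 2/3 of 1239132 = 826088; 826,088 required, 826,190 in favor — approved.
Class IV: a majority of 576587 is 288294; 288,294 required, 288,294 in favor — approved.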